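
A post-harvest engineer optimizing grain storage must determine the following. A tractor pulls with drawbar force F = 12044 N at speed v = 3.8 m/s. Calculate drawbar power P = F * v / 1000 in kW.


P = F * v / 1000
  = 12044 * 3.8 / 1000
  = 45767.20 / 1000
  = 45.77 kW


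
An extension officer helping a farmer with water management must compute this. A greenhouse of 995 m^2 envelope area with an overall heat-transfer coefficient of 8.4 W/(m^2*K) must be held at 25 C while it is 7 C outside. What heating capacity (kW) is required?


dT = 25 - (7) = 18 K
Q = U * A * dT
  = 8.4 * 995 * 18
  = 150444 W = 150.44 kW


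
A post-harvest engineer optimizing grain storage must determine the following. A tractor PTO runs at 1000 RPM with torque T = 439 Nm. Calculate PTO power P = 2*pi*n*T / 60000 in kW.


P = 2*pi*n*T / 60000
  = 2*pi * 1000 * 439 / 60000
  = 2758318.35 / 60000
  = 45.97 kW


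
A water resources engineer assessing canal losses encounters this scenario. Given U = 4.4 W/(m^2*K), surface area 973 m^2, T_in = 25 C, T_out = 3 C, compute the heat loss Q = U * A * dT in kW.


dT = 25 - (3) = 22 K
Q = U * A * dT
  = 4.4 * 973 * 22
  = 94186.40 W = 94.19 kW


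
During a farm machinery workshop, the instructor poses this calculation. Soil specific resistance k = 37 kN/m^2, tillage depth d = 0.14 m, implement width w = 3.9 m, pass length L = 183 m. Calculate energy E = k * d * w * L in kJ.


E = k * d * w * L
  = 37 * 0.14 * 3.9 * 183
  = 3696.97 kJ


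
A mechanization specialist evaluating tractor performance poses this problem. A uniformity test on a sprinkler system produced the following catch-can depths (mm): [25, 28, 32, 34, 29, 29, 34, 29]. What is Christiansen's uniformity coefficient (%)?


xbar = 240 / 8 = 30
sum|xi - xbar| = 20
CU = 100 * (1 - 20 / (8 * 30))
   = 100 * (1 - 0.0833)
   = 91.67%


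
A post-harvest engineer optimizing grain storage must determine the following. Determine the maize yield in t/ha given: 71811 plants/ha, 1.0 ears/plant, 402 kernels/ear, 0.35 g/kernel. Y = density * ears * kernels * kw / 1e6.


Y = density * ears * kernels * kw
  = 71811 * 1.0 * 402 * 0.35 g/ha
  = 10103807.70 g/ha
  = 10103.81 kg/ha = 10.10 t/ha


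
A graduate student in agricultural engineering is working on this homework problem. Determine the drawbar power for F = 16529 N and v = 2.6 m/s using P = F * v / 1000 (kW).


P = F * v / 1000
  = 16529 * 2.6 / 1000
  = 42975.40 / 1000
  = 42.98 kW


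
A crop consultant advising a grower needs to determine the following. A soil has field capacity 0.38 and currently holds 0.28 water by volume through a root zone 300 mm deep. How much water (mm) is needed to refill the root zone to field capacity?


SMD = (FC - theta) * D
    = (0.38 - 0.28) * 300
    = 0.100 * 300
    = 30 mm


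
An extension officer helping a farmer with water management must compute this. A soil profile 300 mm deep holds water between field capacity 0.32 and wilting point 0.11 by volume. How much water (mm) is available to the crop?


AW = (FC - WP) * D
   = (0.32 - 0.11) * 300
   = 0.21 * 300
   = 63 mm


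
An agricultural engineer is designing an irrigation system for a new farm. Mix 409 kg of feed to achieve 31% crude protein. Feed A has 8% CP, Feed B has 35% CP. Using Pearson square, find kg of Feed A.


parts_A = CP_b - target = 35 - 31 = 4
parts_B = target - CP_a = 31 - 8 = 23
total_parts = 4 + 23 = 27
Feed A = 409 * 4 / 27 = 60.59 kg
Feed B = 409 * 23 / 27 = 348.41 kg

60.59 kg


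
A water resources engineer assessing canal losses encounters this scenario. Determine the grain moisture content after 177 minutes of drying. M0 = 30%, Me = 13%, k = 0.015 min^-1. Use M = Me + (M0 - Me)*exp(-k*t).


M = Me + (M0 - Me) * e^(-k*t)
  = 13 + (30 - 13) * e^(-0.015*177)
  = 13 + 17 * e^(-2.655)
  = 13 + 17 * 0.07030
  = 13 + 1.1951
  = 14.20%


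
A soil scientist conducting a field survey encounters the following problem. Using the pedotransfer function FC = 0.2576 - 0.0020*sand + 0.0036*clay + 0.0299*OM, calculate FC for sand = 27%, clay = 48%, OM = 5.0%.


FC = 0.2576 - 0.0020*27 + 0.0036*48 + 0.0299*5.0
   = 0.2576 - 0.0540 + 0.1728 + 0.1495
   = 0.5259


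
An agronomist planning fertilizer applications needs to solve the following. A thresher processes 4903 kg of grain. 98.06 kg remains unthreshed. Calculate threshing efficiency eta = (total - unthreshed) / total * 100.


eta = (total - unthreshed) / total * 100
    = (4903 - 98.06) / 4903 * 100
    = 4804.94 / 4903 * 100
    = 98%


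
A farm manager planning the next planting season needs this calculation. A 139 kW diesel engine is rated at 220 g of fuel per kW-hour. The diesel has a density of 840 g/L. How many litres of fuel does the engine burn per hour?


FC = P * BSFC / rho_fuel
   = 139 * 220 / 840
   = 30580 / 840
   = 36.40 L/h


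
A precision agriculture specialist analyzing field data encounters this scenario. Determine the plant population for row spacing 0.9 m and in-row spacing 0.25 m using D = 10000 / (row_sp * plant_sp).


D = 10000 / (row_sp * plant_sp)
  = 10000 / (0.9 * 0.25)
  = 10000 / 0.2250
  = 44444.44 plants/ha


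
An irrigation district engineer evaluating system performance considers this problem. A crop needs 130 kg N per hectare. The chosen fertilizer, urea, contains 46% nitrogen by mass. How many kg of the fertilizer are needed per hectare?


Rate = N_required / (N_content / 100)
     = 130 / (46 / 100)
     = 130 / 0.46
     = 282.61 kg/ha


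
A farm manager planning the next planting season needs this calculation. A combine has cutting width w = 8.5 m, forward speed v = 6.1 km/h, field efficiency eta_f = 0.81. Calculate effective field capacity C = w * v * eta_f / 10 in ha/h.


C = w * v * eta_f / 10
  = 8.5 * 6.1 * 0.81 / 10
  = 42.00 / 10
  = 4.20 ha/h


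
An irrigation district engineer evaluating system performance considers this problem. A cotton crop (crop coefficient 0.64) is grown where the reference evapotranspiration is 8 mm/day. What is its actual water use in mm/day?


ETc = Kc * ET0
    = 0.64 * 8
    = 5.12 mm/day


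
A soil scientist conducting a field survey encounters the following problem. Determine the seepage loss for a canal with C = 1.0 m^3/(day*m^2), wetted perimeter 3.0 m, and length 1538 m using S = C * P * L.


S = C * P * L
  = 1.0 * 3.0 * 1538
  = 4614 m^3/day


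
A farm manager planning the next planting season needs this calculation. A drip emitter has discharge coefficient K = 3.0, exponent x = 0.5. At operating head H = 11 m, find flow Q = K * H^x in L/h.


Q = K * H^x
  = 3.0 * 11^0.5
  = 3.0 * 3.3166
  = 9.95 L/h


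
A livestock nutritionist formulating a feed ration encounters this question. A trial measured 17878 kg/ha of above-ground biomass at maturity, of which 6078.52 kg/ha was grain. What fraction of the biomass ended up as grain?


HI = grain_yield / biomass
   = 6078.52 / 17878
   = 0.34


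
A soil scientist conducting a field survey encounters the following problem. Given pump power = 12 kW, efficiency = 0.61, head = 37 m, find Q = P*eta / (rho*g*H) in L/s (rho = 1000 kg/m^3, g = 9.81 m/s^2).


Q = (P * 1000 * eta) / (rho * g * H)
  = (12 * 1000 * 0.61) / (1000 * 9.81 * 37)
  = 7320 / 362970
  = 0.02017 m^3/s = 20.17 L/s


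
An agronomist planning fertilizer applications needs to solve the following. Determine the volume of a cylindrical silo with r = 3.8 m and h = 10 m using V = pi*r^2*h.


V = pi * r^2 * h
  = pi * 3.8^2 * 10
  = pi * 14.44 * 10
  = 453.65 m^3


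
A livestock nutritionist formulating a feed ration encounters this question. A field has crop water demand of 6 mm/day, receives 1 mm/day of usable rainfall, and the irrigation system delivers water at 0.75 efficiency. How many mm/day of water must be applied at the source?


IWR = (ETc - Pe) / Ea
    = (6 - 1) / 0.75
    = 5 / 0.75
    = 6.67 mm/day


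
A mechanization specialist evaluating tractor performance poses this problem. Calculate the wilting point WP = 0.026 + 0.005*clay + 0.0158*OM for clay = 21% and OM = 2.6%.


WP = 0.026 + 0.005*21 + 0.0158*2.6
   = 0.026 + 0.1050 + 0.0411
   = 0.1721


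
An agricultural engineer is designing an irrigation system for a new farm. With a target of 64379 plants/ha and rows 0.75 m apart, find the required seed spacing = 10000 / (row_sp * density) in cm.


spacing = 10000 / (row_sp * density)
        = 10000 / (0.75 * 64379)
        = 10000 / 48284.25
        = 0.20711 m = 20.71 cm


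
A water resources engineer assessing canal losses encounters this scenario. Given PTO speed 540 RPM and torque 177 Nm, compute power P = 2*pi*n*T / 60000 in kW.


P = 2*pi*n*T / 60000
  = 2*pi * 540 * 177 / 60000
  = 600546.85 / 60000
  = 10.01 kW


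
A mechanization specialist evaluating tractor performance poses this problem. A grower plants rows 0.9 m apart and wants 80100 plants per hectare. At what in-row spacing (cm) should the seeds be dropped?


spacing = 10000 / (row_sp * density)
        = 10000 / (0.9 * 80100)
        = 10000 / 72090
        = 0.13872 m = 13.87 cm


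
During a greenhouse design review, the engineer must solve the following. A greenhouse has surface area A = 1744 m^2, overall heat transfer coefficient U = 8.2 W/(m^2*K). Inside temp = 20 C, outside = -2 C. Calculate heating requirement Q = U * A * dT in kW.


dT = 20 - (-2) = 22 K
Q = U * A * dT
  = 8.2 * 1744 * 22
  = 314617.60 W = 314.62 kW


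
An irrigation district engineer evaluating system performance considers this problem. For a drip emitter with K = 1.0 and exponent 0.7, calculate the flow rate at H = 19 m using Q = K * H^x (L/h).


Q = K * H^x
  = 1.0 * 19^0.7
  = 1.0 * 7.8547
  = 7.85 L/h


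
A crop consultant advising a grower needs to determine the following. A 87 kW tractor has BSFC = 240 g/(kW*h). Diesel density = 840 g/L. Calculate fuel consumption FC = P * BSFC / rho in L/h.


FC = P * BSFC / rho_fuel
   = 87 * 240 / 840
   = 20880 / 840
   = 24.86 L/h


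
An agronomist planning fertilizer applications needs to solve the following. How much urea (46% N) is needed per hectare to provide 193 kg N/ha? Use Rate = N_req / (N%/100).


Rate = N_required / (N_content / 100)
     = 193 / (46 / 100)
     = 193 / 0.46
     = 419.57 kg/ha


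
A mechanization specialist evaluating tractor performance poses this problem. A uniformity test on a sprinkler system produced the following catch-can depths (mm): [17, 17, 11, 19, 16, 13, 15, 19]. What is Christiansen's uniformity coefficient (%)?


xbar = 127 / 8 = 15.875
sum|xi - xbar| = 17.250
CU = 100 * (1 - 17.250 / (8 * 15.875))
   = 100 * (1 - 0.1358)
   = 86.42%


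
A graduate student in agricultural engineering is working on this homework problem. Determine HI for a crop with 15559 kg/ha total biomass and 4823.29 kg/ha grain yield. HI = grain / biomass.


HI = grain_yield / biomass
   = 4823.29 / 15559
   = 0.31


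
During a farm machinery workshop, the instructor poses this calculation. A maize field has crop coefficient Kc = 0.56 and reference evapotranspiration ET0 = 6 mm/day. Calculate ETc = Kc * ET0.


ETc = Kc * ET0
    = 0.56 * 6
    = 3.36 mm/day


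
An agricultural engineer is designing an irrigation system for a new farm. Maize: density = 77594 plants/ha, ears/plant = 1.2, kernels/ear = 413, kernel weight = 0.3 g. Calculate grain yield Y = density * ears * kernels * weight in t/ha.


Y = density * ears * kernels * kw
  = 77594 * 1.2 * 413 * 0.3 g/ha
  = 11536675.92 g/ha
  = 11536.68 kg/ha = 11.54 t/ha


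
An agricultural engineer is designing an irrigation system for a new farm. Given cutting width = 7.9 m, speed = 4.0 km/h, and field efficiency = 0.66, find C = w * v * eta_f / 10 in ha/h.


C = w * v * eta_f / 10
  = 7.9 * 4.0 * 0.66 / 10
  = 20.86 / 10
  = 2.09 ha/h


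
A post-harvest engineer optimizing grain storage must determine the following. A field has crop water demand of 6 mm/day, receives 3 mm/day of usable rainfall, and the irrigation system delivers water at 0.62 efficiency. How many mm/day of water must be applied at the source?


IWR = (ETc - Pe) / Ea
    = (6 - 3) / 0.62
    = 3 / 0.62
    = 4.84 mm/day


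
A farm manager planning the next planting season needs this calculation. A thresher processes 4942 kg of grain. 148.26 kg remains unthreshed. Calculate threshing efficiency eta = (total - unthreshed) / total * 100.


eta = (total - unthreshed) / total * 100
    = (4942 - 148.26) / 4942 * 100
    = 4793.74 / 4942 * 100
    = 97%


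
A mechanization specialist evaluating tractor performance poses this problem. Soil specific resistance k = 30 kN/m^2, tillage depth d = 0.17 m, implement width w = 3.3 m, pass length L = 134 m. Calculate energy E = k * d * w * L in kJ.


E = k * d * w * L
  = 30 * 0.17 * 3.3 * 134
  = 2255.22 kJ


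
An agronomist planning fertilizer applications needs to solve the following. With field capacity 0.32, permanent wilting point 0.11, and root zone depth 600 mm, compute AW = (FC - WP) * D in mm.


AW = (FC - WP) * D
   = (0.32 - 0.11) * 600
   = 0.21 * 600
   = 126 mm


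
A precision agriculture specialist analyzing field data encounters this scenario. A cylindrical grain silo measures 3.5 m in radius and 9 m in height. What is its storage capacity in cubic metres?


V = pi * r^2 * h
  = pi * 3.5^2 * 9
  = pi * 12.25 * 9
  = 346.36 m^3


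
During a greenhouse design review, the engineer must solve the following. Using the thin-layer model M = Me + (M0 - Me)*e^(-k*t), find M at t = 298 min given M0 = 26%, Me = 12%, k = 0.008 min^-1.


M = Me + (M0 - Me) * e^(-k*t)
  = 12 + (26 - 12) * e^(-0.008*298)
  = 12 + 14 * e^(-2.384)
  = 12 + 14 * 0.09218
  = 12 + 1.2905
  = 13.29%


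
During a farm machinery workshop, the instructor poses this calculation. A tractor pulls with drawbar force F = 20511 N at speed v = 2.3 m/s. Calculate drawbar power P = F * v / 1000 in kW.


P = F * v / 1000
  = 20511 * 2.3 / 1000
  = 47175.30 / 1000
  = 47.18 kW


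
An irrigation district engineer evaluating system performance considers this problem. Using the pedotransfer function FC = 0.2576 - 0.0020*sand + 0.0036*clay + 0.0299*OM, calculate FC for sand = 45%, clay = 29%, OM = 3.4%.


FC = 0.2576 - 0.0020*45 + 0.0036*29 + 0.0299*3.4
   = 0.2576 - 0.0900 + 0.1044 + 0.1017
   = 0.3737


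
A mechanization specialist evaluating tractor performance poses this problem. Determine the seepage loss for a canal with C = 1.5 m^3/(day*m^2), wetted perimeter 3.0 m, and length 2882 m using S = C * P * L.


S = C * P * L
  = 1.5 * 3.0 * 2882
  = 12969 m^3/day


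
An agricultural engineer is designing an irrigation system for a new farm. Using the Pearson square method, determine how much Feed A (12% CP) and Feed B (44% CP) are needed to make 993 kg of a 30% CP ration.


parts_A = CP_b - target = 44 - 30 = 14
parts_B = target - CP_a = 30 - 12 = 18
total_parts = 14 + 18 = 32
Feed A = 993 * 14 / 32 = 434.44 kg
Feed B = 993 * 18 / 32 = 558.56 kg

434.44 kg


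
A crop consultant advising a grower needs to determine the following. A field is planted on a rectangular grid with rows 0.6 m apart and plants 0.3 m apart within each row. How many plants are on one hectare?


D = 10000 / (row_sp * plant_sp)
  = 10000 / (0.6 * 0.3)
  = 10000 / 0.1800
  = 55555.56 plants/ha


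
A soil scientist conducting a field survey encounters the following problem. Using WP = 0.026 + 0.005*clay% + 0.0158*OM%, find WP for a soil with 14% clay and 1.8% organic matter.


WP = 0.026 + 0.005*14 + 0.0158*1.8
   = 0.026 + 0.0700 + 0.0284
   = 0.1244


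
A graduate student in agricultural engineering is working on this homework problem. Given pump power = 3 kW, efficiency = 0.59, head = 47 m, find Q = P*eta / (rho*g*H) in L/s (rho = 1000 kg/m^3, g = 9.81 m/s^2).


Q = (P * 1000 * eta) / (rho * g * H)
  = (3 * 1000 * 0.59) / (1000 * 9.81 * 47)
  = 1770 / 461070
  = 0.00384 m^3/s = 3.84 L/s


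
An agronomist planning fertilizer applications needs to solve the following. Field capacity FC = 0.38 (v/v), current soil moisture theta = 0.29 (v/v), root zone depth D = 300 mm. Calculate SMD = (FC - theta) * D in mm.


SMD = (FC - theta) * D
    = (0.38 - 0.29) * 300
    = 0.090 * 300
    = 27 mm


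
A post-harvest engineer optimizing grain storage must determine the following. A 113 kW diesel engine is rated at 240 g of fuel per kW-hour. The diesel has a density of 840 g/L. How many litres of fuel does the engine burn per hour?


FC = P * BSFC / rho_fuel
   = 113 * 240 / 840
   = 27120 / 840
   = 32.29 L/h


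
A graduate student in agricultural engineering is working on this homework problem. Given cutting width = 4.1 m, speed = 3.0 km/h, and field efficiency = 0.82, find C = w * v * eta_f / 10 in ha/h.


C = w * v * eta_f / 10
  = 4.1 * 3.0 * 0.82 / 10
  = 10.09 / 10
  = 1.01 ha/h


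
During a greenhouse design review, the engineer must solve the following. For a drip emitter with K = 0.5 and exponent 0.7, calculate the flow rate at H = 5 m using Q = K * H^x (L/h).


Q = K * H^x
  = 0.5 * 5^0.7
  = 0.5 * 3.0852
  = 1.54 L/h


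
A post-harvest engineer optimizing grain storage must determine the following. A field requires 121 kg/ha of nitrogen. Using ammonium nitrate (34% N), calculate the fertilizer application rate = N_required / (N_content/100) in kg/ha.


Rate = N_required / (N_content / 100)
     = 121 / (34 / 100)
     = 121 / 0.34
     = 355.88 kg/ha


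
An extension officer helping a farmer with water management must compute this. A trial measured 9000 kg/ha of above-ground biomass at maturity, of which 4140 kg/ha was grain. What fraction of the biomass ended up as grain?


HI = grain_yield / biomass
   = 4140 / 9000
   = 0.46


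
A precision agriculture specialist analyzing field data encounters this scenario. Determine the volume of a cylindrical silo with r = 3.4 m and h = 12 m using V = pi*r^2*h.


V = pi * r^2 * h
  = pi * 3.4^2 * 12
  = pi * 11.56 * 12
  = 435.80 m^3


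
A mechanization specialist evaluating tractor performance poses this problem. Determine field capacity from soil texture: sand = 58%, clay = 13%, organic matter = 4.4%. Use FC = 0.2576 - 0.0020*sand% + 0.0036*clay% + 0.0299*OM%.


FC = 0.2576 - 0.0020*58 + 0.0036*13 + 0.0299*4.4
   = 0.2576 - 0.1160 + 0.0468 + 0.1316
   = 0.3200


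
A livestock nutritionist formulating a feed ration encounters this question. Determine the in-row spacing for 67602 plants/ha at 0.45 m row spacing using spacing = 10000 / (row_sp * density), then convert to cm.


spacing = 10000 / (row_sp * density)
        = 10000 / (0.45 * 67602)
        = 10000 / 30420.90
        = 0.32872 m = 32.87 cm


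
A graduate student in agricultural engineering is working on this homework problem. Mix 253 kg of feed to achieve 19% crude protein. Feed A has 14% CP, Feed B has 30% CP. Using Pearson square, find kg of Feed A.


parts_A = CP_b - target = 30 - 19 = 11
parts_B = target - CP_a = 19 - 14 = 5
total_parts = 11 + 5 = 16
Feed A = 253 * 11 / 16 = 173.94 kg
Feed B = 253 * 5 / 16 = 79.06 kg

173.94 kg


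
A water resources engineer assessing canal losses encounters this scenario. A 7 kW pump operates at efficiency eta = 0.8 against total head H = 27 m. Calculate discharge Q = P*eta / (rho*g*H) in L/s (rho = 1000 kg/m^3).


Q = (P * 1000 * eta) / (rho * g * H)
  = (7 * 1000 * 0.8) / (1000 * 9.81 * 27)
  = 5600 / 264870
  = 0.02114 m^3/s = 21.14 L/s


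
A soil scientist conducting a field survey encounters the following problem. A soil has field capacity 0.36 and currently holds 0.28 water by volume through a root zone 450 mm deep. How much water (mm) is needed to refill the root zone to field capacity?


SMD = (FC - theta) * D
    = (0.36 - 0.28) * 450
    = 0.080 * 450
    = 36 mm


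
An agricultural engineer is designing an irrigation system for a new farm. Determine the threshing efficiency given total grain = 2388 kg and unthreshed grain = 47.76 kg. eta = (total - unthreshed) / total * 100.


eta = (total - unthreshed) / total * 100
    = (2388 - 47.76) / 2388 * 100
    = 2340.24 / 2388 * 100
    = 98%


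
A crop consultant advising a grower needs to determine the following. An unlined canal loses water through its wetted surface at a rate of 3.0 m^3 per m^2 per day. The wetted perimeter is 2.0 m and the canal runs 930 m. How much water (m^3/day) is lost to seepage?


S = C * P * L
  = 3.0 * 2.0 * 930
  = 5580 m^3/day


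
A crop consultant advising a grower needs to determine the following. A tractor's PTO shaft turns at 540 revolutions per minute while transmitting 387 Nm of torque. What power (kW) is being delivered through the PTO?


P = 2*pi*n*T / 60000
  = 2*pi * 540 * 387 / 60000
  = 1313060.07 / 60000
  = 21.88 kW


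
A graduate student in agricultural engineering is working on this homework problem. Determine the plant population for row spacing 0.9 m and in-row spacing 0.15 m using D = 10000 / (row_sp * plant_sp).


D = 10000 / (row_sp * plant_sp)
  = 10000 / (0.9 * 0.15)
  = 10000 / 0.1350
  = 74074.07 plants/ha


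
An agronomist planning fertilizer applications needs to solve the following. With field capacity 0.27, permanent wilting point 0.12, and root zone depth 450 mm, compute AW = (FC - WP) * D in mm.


AW = (FC - WP) * D
   = (0.27 - 0.12) * 450
   = 0.15 * 450
   = 67.50 mm


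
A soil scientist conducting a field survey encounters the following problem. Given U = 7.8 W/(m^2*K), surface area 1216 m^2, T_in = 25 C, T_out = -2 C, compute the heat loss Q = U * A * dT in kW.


dT = 25 - (-2) = 27 K
Q = U * A * dT
  = 7.8 * 1216 * 27
  = 256089.60 W = 256.09 kW


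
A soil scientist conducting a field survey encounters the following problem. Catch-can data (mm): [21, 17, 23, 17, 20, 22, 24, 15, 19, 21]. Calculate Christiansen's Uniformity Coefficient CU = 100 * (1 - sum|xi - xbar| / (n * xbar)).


xbar = 199 / 10 = 19.900
sum|xi - xbar| = 23.200
CU = 100 * (1 - 23.200 / (10 * 19.900))
   = 100 * (1 - 0.1166)
   = 88.34%


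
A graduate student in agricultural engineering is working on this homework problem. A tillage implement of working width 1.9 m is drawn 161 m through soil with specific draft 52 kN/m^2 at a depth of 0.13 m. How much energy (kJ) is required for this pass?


E = k * d * w * L
  = 52 * 0.13 * 1.9 * 161
  = 2067.88 kJ


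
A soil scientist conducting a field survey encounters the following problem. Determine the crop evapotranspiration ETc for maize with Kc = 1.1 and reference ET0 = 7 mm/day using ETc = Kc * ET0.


ETc = Kc * ET0
    = 1.1 * 7
    = 7.70 mm/day


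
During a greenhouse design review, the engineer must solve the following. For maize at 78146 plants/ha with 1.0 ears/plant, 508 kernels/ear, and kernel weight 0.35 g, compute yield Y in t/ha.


Y = density * ears * kernels * kw
  = 78146 * 1.0 * 508 * 0.35 g/ha
  = 13894358.80 g/ha
  = 13894.36 kg/ha = 13.89 t/ha


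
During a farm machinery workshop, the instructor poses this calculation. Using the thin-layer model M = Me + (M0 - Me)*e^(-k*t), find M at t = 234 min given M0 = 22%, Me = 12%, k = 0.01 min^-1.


M = Me + (M0 - Me) * e^(-k*t)
  = 12 + (22 - 12) * e^(-0.01*234)
  = 12 + 10 * e^(-2.340)
  = 12 + 10 * 0.09633
  = 12 + 0.9633
  = 12.96%


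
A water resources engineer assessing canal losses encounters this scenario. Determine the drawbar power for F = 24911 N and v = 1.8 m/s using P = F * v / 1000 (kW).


P = F * v / 1000
  = 24911 * 1.8 / 1000
  = 44839.80 / 1000
  = 44.84 kW


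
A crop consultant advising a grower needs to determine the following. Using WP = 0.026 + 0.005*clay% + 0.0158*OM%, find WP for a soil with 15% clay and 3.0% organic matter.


WP = 0.026 + 0.005*15 + 0.0158*3.0
   = 0.026 + 0.0750 + 0.0474
   = 0.1484


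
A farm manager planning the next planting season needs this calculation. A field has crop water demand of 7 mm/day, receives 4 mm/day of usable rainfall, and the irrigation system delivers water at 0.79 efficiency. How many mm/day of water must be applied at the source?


IWR = (ETc - Pe) / Ea
    = (7 - 4) / 0.79
    = 3 / 0.79
    = 3.80 mm/day


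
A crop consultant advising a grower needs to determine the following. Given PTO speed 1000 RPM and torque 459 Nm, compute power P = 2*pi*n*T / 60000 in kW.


P = 2*pi*n*T / 60000
  = 2*pi * 1000 * 459 / 60000
  = 2883982.06 / 60000
  = 48.07 kW


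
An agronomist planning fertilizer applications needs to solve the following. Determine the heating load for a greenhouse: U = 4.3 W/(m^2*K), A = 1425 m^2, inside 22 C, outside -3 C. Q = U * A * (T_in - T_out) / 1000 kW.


dT = 22 - (-3) = 25 K
Q = U * A * dT
  = 4.3 * 1425 * 25
  = 153187.50 W = 153.19 kW


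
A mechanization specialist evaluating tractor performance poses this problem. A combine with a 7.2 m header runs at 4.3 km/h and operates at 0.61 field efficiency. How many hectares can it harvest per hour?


C = w * v * eta_f / 10
  = 7.2 * 4.3 * 0.61 / 10
  = 18.89 / 10
  = 1.89 ha/h


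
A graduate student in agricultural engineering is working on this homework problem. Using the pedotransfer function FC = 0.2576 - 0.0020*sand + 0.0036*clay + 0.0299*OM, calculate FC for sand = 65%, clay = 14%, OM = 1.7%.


FC = 0.2576 - 0.0020*65 + 0.0036*14 + 0.0299*1.7
   = 0.2576 - 0.1300 + 0.0504 + 0.0508
   = 0.2288


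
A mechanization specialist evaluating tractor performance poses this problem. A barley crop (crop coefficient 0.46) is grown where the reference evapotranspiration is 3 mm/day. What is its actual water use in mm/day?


ETc = Kc * ET0
    = 0.46 * 3
    = 1.38 mm/day


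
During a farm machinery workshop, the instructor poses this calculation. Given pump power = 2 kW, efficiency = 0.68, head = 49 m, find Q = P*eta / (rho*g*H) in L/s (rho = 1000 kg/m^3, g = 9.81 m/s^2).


Q = (P * 1000 * eta) / (rho * g * H)
  = (2 * 1000 * 0.68) / (1000 * 9.81 * 49)
  = 1360 / 480690
  = 0.00283 m^3/s = 2.83 L/s


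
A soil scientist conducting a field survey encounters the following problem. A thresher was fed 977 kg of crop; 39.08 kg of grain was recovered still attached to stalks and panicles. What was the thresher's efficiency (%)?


eta = (total - unthreshed) / total * 100
    = (977 - 39.08) / 977 * 100
    = 937.92 / 977 * 100
    = 96%


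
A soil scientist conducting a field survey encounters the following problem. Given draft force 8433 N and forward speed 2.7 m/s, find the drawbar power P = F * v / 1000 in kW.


P = F * v / 1000
  = 8433 * 2.7 / 1000
  = 22769.10 / 1000
  = 22.77 kW


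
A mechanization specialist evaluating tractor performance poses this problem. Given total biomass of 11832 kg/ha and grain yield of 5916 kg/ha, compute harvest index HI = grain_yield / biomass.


HI = grain_yield / biomass
   = 5916 / 11832
   = 0.50


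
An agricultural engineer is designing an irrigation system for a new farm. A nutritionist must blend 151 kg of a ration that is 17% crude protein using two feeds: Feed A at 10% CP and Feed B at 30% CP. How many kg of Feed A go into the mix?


parts_A = CP_b - target = 30 - 17 = 13
parts_B = target - CP_a = 17 - 10 = 7
total_parts = 13 + 7 = 20
Feed A = 151 * 13 / 20 = 98.15 kg
Feed B = 151 * 7 / 20 = 52.85 kg

98.15 kg


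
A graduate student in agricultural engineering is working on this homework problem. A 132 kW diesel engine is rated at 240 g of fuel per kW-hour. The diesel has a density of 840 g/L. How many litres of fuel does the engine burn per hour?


FC = P * BSFC / rho_fuel
   = 132 * 240 / 840
   = 31680 / 840
   = 37.71 L/h


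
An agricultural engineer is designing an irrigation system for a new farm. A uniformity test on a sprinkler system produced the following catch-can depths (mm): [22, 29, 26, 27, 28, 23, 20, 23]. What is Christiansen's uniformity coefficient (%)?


xbar = 198 / 8 = 24.750
sum|xi - xbar| = 22
CU = 100 * (1 - 22 / (8 * 24.750))
   = 100 * (1 - 0.1111)
   = 88.89%


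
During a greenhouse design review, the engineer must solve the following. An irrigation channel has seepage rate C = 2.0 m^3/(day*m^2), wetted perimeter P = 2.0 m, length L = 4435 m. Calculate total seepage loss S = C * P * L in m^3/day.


S = C * P * L
  = 2.0 * 2.0 * 4435
  = 17740 m^3/day


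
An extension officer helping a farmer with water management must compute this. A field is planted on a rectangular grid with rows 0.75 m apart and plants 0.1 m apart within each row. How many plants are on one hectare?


D = 10000 / (row_sp * plant_sp)
  = 10000 / (0.75 * 0.1)
  = 10000 / 0.0750
  = 133333.33 plants/ha


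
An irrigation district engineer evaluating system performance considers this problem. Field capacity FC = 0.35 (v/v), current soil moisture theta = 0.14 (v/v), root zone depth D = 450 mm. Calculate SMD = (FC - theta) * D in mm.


SMD = (FC - theta) * D
    = (0.35 - 0.14) * 450
    = 0.210 * 450
    = 94.50 mm


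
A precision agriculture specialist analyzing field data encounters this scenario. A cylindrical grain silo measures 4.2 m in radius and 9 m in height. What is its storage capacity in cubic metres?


V = pi * r^2 * h
  = pi * 4.2^2 * 9
  = pi * 17.64 * 9
  = 498.76 m^3


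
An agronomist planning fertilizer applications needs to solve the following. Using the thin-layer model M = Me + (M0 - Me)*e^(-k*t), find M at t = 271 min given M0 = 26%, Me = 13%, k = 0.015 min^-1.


M = Me + (M0 - Me) * e^(-k*t)
  = 13 + (26 - 13) * e^(-0.015*271)
  = 13 + 13 * e^(-4.065)
  = 13 + 13 * 0.01716
  = 13 + 0.2231
  = 13.22%


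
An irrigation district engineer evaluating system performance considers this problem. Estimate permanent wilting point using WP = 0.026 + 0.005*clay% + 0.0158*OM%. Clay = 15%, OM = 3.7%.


WP = 0.026 + 0.005*15 + 0.0158*3.7
   = 0.026 + 0.0750 + 0.0585
   = 0.1595


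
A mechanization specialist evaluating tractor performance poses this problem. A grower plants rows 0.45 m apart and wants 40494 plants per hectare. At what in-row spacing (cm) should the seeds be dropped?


spacing = 10000 / (row_sp * density)
        = 10000 / (0.45 * 40494)
        = 10000 / 18222.30
        = 0.54878 m = 54.88 cm


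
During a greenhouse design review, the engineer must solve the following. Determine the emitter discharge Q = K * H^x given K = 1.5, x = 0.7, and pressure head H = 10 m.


Q = K * H^x
  = 1.5 * 10^0.7
  = 1.5 * 5.0119
  = 7.52 L/h


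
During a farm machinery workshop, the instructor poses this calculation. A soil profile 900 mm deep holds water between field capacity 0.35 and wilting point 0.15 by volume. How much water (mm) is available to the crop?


AW = (FC - WP) * D
   = (0.35 - 0.15) * 900
   = 0.20 * 900
   = 180 mm


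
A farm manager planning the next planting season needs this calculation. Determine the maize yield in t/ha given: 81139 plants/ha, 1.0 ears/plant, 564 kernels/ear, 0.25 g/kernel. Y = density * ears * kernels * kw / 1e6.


Y = density * ears * kernels * kw
  = 81139 * 1.0 * 564 * 0.25 g/ha
  = 11440599 g/ha
  = 11440.60 kg/ha = 11.44 t/ha


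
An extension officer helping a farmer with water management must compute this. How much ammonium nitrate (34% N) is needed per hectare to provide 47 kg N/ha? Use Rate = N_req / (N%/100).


Rate = N_required / (N_content / 100)
     = 47 / (34 / 100)
     = 47 / 0.34
     = 138.24 kg/ha


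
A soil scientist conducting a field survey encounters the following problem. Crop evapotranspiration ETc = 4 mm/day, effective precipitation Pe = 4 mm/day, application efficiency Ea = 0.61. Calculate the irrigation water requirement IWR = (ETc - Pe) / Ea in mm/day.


IWR = (ETc - Pe) / Ea
    = (4 - 4) / 0.61
    = 0 / 0.61
    = 0 mm/day


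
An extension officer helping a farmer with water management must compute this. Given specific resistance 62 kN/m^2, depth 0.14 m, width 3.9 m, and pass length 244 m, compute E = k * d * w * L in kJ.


E = k * d * w * L
  = 62 * 0.14 * 3.9 * 244
  = 8259.89 kJ


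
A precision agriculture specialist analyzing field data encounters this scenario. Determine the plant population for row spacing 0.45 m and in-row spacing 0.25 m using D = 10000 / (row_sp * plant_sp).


D = 10000 / (row_sp * plant_sp)
  = 10000 / (0.45 * 0.25)
  = 10000 / 0.1125
  = 88888.89 plants/ha


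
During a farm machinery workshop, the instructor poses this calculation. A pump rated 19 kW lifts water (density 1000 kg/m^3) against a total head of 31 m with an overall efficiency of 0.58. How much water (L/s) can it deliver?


Q = (P * 1000 * eta) / (rho * g * H)
  = (19 * 1000 * 0.58) / (1000 * 9.81 * 31)
  = 11020 / 304110
  = 0.03624 m^3/s = 36.24 L/s


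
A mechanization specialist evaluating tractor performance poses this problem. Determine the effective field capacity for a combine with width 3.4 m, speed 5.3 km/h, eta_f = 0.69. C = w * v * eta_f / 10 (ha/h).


C = w * v * eta_f / 10
  = 3.4 * 5.3 * 0.69 / 10
  = 12.43 / 10
  = 1.24 ha/h


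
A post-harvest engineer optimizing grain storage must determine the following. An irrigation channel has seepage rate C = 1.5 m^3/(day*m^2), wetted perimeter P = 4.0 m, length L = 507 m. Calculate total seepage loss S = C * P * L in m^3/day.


S = C * P * L
  = 1.5 * 4.0 * 507
  = 3042 m^3/day


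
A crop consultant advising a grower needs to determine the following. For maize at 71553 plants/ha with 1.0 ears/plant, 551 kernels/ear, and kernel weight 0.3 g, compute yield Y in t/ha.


Y = density * ears * kernels * kw
  = 71553 * 1.0 * 551 * 0.3 g/ha
  = 11827710.90 g/ha
  = 11827.71 kg/ha = 11.83 t/ha


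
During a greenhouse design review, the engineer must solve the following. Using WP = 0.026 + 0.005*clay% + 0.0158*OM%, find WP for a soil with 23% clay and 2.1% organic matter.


WP = 0.026 + 0.005*23 + 0.0158*2.1
   = 0.026 + 0.1150 + 0.0332
   = 0.1742


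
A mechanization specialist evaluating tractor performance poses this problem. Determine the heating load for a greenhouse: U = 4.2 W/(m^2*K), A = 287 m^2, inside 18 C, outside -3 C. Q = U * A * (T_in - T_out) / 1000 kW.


dT = 18 - (-3) = 21 K
Q = U * A * dT
  = 4.2 * 287 * 21
  = 25313.40 W = 25.31 kW


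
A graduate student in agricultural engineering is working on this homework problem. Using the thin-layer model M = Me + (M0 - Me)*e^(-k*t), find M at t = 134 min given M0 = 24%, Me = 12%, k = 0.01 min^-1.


M = Me + (M0 - Me) * e^(-k*t)
  = 12 + (24 - 12) * e^(-0.01*134)
  = 12 + 12 * e^(-1.340)
  = 12 + 12 * 0.26185
  = 12 + 3.1421
  = 15.14%


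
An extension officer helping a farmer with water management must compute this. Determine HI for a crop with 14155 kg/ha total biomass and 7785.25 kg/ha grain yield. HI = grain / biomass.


HI = grain_yield / biomass
   = 7785.25 / 14155
   = 0.55


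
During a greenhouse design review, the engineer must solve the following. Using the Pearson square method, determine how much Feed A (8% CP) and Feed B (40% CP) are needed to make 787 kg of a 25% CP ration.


parts_A = CP_b - target = 40 - 25 = 15
parts_B = target - CP_a = 25 - 8 = 17
total_parts = 15 + 17 = 32
Feed A = 787 * 15 / 32 = 368.91 kg
Feed B = 787 * 17 / 32 = 418.09 kg

368.91 kg


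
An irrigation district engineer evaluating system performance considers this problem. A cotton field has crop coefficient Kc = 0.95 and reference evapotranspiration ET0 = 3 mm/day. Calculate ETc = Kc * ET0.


ETc = Kc * ET0
    = 0.95 * 3
    = 2.85 mm/day


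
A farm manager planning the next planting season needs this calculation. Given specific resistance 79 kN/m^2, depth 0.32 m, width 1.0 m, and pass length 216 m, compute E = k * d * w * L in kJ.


E = k * d * w * L
  = 79 * 0.32 * 1.0 * 216
  = 5460.48 kJ


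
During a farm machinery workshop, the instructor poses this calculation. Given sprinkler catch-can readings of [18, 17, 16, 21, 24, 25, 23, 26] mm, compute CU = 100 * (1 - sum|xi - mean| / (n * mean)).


xbar = 170 / 8 = 21.250
sum|xi - xbar| = 26
CU = 100 * (1 - 26 / (8 * 21.250))
   = 100 * (1 - 0.1529)
   = 84.71%


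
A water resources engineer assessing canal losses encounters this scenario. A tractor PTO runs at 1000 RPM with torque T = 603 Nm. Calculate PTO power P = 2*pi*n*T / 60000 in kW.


P = 2*pi*n*T / 60000
  = 2*pi * 1000 * 603 / 60000
  = 3788760.74 / 60000
  = 63.15 kW


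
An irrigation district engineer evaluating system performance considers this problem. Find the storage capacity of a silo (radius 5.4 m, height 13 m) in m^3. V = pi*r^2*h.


V = pi * r^2 * h
  = pi * 5.4^2 * 13
  = pi * 29.16 * 13
  = 1190.91 m^3


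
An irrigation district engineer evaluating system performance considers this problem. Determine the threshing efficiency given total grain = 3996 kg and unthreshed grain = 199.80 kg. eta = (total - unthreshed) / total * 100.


eta = (total - unthreshed) / total * 100
    = (3996 - 199.80) / 3996 * 100
    = 3796.20 / 3996 * 100
    = 95%


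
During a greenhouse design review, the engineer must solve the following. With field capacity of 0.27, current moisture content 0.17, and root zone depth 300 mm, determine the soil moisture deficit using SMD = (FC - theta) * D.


SMD = (FC - theta) * D
    = (0.27 - 0.17) * 300
    = 0.100 * 300
    = 30 mm


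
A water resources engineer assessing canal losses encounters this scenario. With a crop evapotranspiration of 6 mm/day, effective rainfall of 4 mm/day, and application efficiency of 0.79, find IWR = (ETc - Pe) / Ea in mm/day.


IWR = (ETc - Pe) / Ea
    = (6 - 4) / 0.79
    = 2 / 0.79
    = 2.53 mm/day


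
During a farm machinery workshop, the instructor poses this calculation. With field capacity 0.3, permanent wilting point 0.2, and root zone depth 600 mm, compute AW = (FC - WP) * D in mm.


AW = (FC - WP) * D
   = (0.3 - 0.2) * 600
   = 0.10 * 600
   = 60 mm


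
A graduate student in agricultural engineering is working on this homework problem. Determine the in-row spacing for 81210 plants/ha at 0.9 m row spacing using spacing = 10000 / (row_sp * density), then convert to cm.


spacing = 10000 / (row_sp * density)
        = 10000 / (0.9 * 81210)
        = 10000 / 73089
        = 0.13682 m = 13.68 cm


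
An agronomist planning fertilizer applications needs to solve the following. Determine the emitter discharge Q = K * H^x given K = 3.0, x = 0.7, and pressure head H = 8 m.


Q = K * H^x
  = 3.0 * 8^0.7
  = 3.0 * 4.2871
  = 12.86 L/h


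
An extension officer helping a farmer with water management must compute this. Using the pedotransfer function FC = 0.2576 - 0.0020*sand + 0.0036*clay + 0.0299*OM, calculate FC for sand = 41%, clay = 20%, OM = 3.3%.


FC = 0.2576 - 0.0020*41 + 0.0036*20 + 0.0299*3.3
   = 0.2576 - 0.0820 + 0.0720 + 0.0987
   = 0.3463


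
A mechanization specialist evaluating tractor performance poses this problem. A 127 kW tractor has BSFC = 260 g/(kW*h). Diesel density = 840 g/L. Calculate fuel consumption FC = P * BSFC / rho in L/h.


FC = P * BSFC / rho_fuel
   = 127 * 260 / 840
   = 33020 / 840
   = 39.31 L/h


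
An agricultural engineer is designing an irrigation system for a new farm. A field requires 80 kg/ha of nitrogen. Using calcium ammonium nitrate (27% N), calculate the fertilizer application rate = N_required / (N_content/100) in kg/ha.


Rate = N_required / (N_content / 100)
     = 80 / (27 / 100)
     = 80 / 0.27
     = 296.30 kg/ha


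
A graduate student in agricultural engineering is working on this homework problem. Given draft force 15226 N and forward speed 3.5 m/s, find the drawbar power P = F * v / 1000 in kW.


P = F * v / 1000
  = 15226 * 3.5 / 1000
  = 53291 / 1000
  = 53.29 kW


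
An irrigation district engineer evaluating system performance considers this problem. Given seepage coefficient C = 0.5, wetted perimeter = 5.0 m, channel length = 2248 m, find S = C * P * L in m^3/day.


S = C * P * L
  = 0.5 * 5.0 * 2248
  = 5620 m^3/day
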